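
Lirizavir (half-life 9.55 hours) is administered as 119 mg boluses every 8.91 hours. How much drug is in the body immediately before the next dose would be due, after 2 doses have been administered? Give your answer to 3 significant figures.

95.0 mg

The 2 doses were given 17.82, 8.91 hours ago.
Total = 119·(1/2)^(17.82/9.55) + 119·(1/2)^(8.91/9.55)
      = 32.646 + 62.329 ≈ 94.975 mg.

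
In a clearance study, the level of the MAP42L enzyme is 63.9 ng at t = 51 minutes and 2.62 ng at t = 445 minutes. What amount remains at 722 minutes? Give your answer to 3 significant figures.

Over Δt = 445 − 51 = 394 minutes, the level fell by a factor of 63.9/2.62 ≈ 24.389.
n = log₂(24.389) ≈ 4.6082 half-lives, so t½ = 394/4.6082 ≈ 85.5 minutes.
From t = 445 to t = 722: 2.62 × (1/2)^((722−445)/85.5) ≈ 0.27736 ng.

0.277 ng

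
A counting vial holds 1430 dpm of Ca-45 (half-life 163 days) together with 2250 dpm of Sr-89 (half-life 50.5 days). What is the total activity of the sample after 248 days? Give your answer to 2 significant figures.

Ca-45: 1430 × (1/2)^(248/163) = 1430 × (1/2)^1.5215 ≈ 498.11 dpm.
Sr-89: 2250 × (1/2)^(248/50.5) = 2250 × (1/2)^4.9109 ≈ 74.792 dpm.
Total = 498.11 + 74.792 ≈ 572.9 dpm.

570 dpm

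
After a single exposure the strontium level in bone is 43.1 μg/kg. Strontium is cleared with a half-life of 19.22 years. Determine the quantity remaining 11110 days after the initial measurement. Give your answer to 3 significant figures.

Convert the elapsed time: 11110 days = 30.4384 years.
Number of half-lives: n = 30.4384/19.22 ≈ 1.5837.
Remaining = 43.1 × (1/2)^1.5837 = 43.1 × 0.33363 ≈ 14.379 μg/kg.

14.4 μg/kg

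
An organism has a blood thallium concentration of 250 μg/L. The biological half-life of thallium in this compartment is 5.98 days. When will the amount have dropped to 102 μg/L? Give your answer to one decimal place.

7.7 days

Fraction remaining = 102/250 ≈ 0.408.
n = log₂(250/102) = ln(2.451)/ln 2 ≈ 1.2934 half-lives.
t = n × t½ = 1.2934 × 5.98 ≈ 7.7343 days.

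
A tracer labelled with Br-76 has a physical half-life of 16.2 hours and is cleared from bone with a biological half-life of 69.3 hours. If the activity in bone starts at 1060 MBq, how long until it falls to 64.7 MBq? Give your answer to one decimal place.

53.0 hours

1/t_eff = 1/t_phys + 1/t_biol = 1/16.2 + 1/69.3 = 0.076158 per hour.
t_eff = 16.2 × 69.3 / (16.2 + 69.3) ≈ 13.131 hours.
n = log₂(1060/64.7) ≈ 4.0342; t = 4.0342 × 13.131 ≈ 52.971 hours.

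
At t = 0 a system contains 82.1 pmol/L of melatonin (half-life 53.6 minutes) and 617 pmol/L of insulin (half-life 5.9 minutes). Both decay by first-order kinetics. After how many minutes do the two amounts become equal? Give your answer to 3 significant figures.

19.3 minutes

Set 82.1·(1/2)^(t/53.6) = 617·(1/2)^(t/5.9).
Taking log₂: log₂(82.1/617) = t·(1/53.6 − 1/5.9).
log₂(0.13306) = -2.9098; 1/53.6 − 1/5.9 = -0.15083.
t = -2.9098 / -0.15083 ≈ 19.291 minutes.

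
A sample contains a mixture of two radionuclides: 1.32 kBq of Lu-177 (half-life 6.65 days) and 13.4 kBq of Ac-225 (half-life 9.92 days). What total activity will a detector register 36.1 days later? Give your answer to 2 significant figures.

Lu-177: 1.32 × (1/2)^(36.1/6.65) = 1.32 × (1/2)^5.4286 ≈ 0.030649 kBq.
Ac-225: 13.4 × (1/2)^(36.1/9.92) = 13.4 × (1/2)^3.6391 ≈ 1.0755 kBq.
Total = 0.030649 + 1.0755 ≈ 1.1062 kBq.

1.1 kBq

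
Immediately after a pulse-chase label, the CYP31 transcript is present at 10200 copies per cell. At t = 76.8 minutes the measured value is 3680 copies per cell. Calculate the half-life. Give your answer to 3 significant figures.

52.2 minutes

A/A₀ = 3680/10200 ≈ 0.36078.
n = log₂(2.7717) ≈ 1.4708 half-lives elapsed in 76.8 minutes.
t½ = 76.8/1.4708 ≈ 52.217 minutes.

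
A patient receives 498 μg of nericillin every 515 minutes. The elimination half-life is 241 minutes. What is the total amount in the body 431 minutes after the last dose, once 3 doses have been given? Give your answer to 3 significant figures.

184 μg

The 3 doses were given 1461, 946, 431 minutes ago.
Total = 498·(1/2)^(1461/241) + 498·(1/2)^(946/241) + 498·(1/2)^(431/241)
      = 7.4527 + 32.779 + 144.17 ≈ 184.4 μg.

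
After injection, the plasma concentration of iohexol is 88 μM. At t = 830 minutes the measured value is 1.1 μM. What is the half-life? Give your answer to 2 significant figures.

130 minutes

A/A₀ = 1.1/88 ≈ 0.0125.
n = log₂(80) ≈ 6.3219 half-lives elapsed in 830 minutes.
t½ = 830/6.3219 ≈ 131.29 minutes.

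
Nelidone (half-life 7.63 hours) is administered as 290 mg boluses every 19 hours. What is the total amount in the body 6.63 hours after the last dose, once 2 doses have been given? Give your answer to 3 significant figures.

The 2 doses were given 25.63, 6.63 hours ago.
Total = 290·(1/2)^(25.63/7.63) + 290·(1/2)^(6.63/7.63)
      = 28.262 + 158.79 ≈ 187.05 mg.

187 mg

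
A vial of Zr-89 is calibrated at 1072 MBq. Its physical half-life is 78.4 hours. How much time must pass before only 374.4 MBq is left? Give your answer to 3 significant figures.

Fraction remaining = 374.4/1072 ≈ 0.34925.
n = log₂(1072/374.4) = ln(2.8632)/ln 2 ≈ 1.5177 half-lives.
t = n × t½ = 1.5177 × 78.4 ≈ 118.98 hours.

119 hours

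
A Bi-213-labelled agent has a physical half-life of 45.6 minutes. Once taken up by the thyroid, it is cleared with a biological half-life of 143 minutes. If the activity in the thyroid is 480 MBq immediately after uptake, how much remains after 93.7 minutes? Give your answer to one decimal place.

1/t_eff = 1/t_phys + 1/t_biol = 1/45.6 + 1/143 = 0.028923 per minute.
t_eff = 45.6 × 143 / (45.6 + 143) ≈ 34.575 minutes.
Remaining = 480 × (1/2)^(93.7/34.575) = 480 × (1/2)^2.7101 ≈ 73.355 MBq.

73.4 MBq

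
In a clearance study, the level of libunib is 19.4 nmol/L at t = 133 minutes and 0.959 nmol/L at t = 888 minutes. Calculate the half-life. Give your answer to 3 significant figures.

Over Δt = 888 − 133 = 755 minutes, the level fell by a factor of 19.4/0.959 ≈ 20.229.
n = log₂(20.229) ≈ 4.3384 half-lives, so t½ = 755/4.3384 ≈ 174.03 minutes.

174 minutes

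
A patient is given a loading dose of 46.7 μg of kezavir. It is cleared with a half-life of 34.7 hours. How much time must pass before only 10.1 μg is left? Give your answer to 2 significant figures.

77 hours

Fraction remaining = 10.1/46.7 ≈ 0.21627.
n = log₂(46.7/10.1) = ln(4.6238)/ln 2 ≈ 2.2091 half-lives.
t = n × t½ = 2.2091 × 34.7 ≈ 76.655 hours.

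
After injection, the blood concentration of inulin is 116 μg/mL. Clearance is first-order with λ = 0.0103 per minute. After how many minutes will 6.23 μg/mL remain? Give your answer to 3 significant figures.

t½ = ln 2 / λ = 0.69315 / 0.0103 ≈ 67.296 minutes.
Fraction remaining = 6.23/116 ≈ 0.053707.
n = log₂(116/6.23) = ln(18.62)/ln 2 ≈ 4.2187 half-lives.
t = n × t½ = 4.2187 × 67.296 ≈ 283.9 minutes.

284 minutes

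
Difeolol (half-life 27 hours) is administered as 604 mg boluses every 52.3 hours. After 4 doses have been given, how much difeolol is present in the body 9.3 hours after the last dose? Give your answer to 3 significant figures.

The 4 doses were given 166.2, 113.9, 61.6, 9.3 hours ago.
Total = 604·(1/2)^(166.2/27) + 604·(1/2)^(113.9/27) + 604·(1/2)^(61.6/27) + 604·(1/2)^(9.3/27)
      = 8.4729 + 32.444 + 124.23 + 475.72 ≈ 640.87 mg.

641 mg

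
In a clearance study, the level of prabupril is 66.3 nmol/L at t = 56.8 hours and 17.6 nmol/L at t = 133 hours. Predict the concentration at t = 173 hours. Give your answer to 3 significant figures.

Over Δt = 133 − 56.8 = 76.2 hours, the level fell by a factor of 66.3/17.6 ≈ 3.767.
n = log₂(3.767) ≈ 1.9134 half-lives, so t½ = 76.2/1.9134 ≈ 39.824 hours.
From t = 133 to t = 173: 17.6 × (1/2)^((173−133)/39.824) ≈ 8.773 nmol/L.

8.77 nmol/L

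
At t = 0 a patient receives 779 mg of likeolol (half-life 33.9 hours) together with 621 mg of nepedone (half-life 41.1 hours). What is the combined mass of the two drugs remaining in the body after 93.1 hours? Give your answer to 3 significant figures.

likeolol: 779 × (1/2)^(93.1/33.9) = 779 × (1/2)^2.7463 ≈ 116.1 mg.
nepedone: 621 × (1/2)^(93.1/41.1) = 621 × (1/2)^2.2652 ≈ 129.18 mg.
Total = 116.1 + 129.18 ≈ 245.28 mg.

245 mg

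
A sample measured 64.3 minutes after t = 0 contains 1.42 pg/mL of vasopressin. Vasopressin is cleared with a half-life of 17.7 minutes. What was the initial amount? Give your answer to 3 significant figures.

17.6 pg/mL

Number of half-lives elapsed: n = 64.3/17.7 ≈ 3.6328.
A₀ = A × 2^n = 1.42 × 2^3.6328 = 1.42 × 12.404 ≈ 17.614 pg/mL.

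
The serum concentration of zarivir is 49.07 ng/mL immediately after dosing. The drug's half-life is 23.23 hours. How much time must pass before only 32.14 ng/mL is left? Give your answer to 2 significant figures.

Fraction remaining = 32.14/49.07 ≈ 0.65498.
n = log₂(49.07/32.14) = ln(1.5268)/ln 2 ≈ 0.61047 half-lives.
t = n × t½ = 0.61047 × 23.23 ≈ 14.181 hours.

14 hours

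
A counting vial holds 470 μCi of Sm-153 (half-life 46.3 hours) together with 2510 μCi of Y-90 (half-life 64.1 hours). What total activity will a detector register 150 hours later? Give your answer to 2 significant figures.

550 μCi

Sm-153: 470 × (1/2)^(150/46.3) = 470 × (1/2)^3.2397 ≈ 49.755 μCi.
Y-90: 2510 × (1/2)^(150/64.1) = 2510 × (1/2)^2.3401 ≈ 495.72 μCi.
Total = 49.755 + 495.72 ≈ 545.47 μCi.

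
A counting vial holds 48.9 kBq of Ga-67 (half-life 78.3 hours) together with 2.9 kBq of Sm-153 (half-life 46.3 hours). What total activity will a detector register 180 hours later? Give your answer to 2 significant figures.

10 kBq

Ga-67: 48.9 × (1/2)^(180/78.3) = 48.9 × (1/2)^2.2989 ≈ 9.9377 kBq.
Sm-153: 2.9 × (1/2)^(180/46.3) = 2.9 × (1/2)^3.8877 ≈ 0.19592 kBq.
Total = 9.9377 + 0.19592 ≈ 10.134 kBq.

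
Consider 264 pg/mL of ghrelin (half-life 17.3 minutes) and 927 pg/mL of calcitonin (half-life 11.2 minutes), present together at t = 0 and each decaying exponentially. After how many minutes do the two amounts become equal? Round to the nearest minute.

58 minutes

Set 264·(1/2)^(t/17.3) = 927·(1/2)^(t/11.2).
Taking log₂: log₂(264/927) = t·(1/17.3 − 1/11.2).
log₂(0.28479) = -1.812; 1/17.3 − 1/11.2 = -0.031482.
t = -1.812 / -0.031482 ≈ 57.557 minutes.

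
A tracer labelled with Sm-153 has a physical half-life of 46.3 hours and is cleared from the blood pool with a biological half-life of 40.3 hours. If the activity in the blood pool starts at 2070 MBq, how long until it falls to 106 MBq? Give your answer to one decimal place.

1/t_eff = 1/t_phys + 1/t_biol = 1/46.3 + 1/40.3 = 0.046412 per hour.
t_eff = 46.3 × 40.3 / (46.3 + 40.3) ≈ 21.546 hours.
n = log₂(2070/106) ≈ 4.2875; t = 4.2875 × 21.546 ≈ 92.379 hours.

92.4 hours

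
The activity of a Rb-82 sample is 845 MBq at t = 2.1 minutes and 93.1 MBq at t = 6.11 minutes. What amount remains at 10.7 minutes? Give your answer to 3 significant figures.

7.46 MBq

Over Δt = 6.11 − 2.1 = 4.01 minutes, the level fell by a factor of 845/93.1 ≈ 9.0763.
n = log₂(9.0763) ≈ 3.1821 half-lives, so t½ = 4.01/3.1821 ≈ 1.2602 minutes.
From t = 6.11 to t = 10.7: 93.1 × (1/2)^((10.7−6.11)/1.2602) ≈ 7.4558 MBq.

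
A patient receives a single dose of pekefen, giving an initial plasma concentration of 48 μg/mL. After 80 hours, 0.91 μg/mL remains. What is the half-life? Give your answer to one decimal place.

A/A₀ = 0.91/48 ≈ 0.018958.
n = log₂(52.747) ≈ 5.721 half-lives elapsed in 80 hours.
t½ = 80/5.721 ≈ 13.984 hours.

14.0 hours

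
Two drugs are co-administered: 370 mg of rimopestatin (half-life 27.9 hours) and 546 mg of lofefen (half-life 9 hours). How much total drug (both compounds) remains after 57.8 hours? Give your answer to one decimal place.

94.4 mg

rimopestatin: 370 × (1/2)^(57.8/27.9) = 370 × (1/2)^2.0717 ≈ 88.016 mg.
lofefen: 546 × (1/2)^(57.8/9) = 546 × (1/2)^6.4222 ≈ 6.3667 mg.
Total = 88.016 + 6.3667 ≈ 94.383 mg.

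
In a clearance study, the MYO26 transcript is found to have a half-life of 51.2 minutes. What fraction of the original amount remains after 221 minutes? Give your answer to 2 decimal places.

0.05

n = 221/51.2 ≈ 4.3164 half-lives.
Fraction remaining = (1/2)^4.3164 ≈ 0.050192.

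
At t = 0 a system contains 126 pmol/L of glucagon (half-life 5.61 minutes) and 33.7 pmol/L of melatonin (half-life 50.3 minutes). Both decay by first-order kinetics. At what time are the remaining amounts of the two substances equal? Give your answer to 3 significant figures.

12.0 minutes

Set 126·(1/2)^(t/5.61) = 33.7·(1/2)^(t/50.3).
Taking log₂: log₂(126/33.7) = t·(1/5.61 − 1/50.3).
log₂(3.7389) = 1.9026; 1/5.61 − 1/50.3 = 0.15837.
t = 1.9026 / 0.15837 ≈ 12.013 minutes.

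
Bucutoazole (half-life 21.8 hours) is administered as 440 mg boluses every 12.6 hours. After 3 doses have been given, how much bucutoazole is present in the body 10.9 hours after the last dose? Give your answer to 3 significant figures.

659 mg

The 3 doses were given 36.1, 23.5, 10.9 hours ago.
Total = 440·(1/2)^(36.1/21.8) + 440·(1/2)^(23.5/21.8) + 440·(1/2)^(10.9/21.8)
      = 139.62 + 208.42 + 311.13 ≈ 659.17 mg.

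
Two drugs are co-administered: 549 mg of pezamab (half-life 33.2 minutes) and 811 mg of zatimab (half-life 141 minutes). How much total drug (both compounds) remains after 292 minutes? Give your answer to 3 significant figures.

pezamab: 549 × (1/2)^(292/33.2) = 549 × (1/2)^8.7952 ≈ 1.2358 mg.
zatimab: 811 × (1/2)^(292/141) = 811 × (1/2)^2.0709 ≈ 193.02 mg.
Total = 1.2358 + 193.02 ≈ 194.26 mg.

194 mg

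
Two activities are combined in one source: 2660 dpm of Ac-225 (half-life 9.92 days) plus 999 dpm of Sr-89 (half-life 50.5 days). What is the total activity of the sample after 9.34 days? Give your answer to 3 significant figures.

Ac-225: 2660 × (1/2)^(9.34/9.92) = 2660 × (1/2)^0.94153 ≈ 1385 dpm.
Sr-89: 999 × (1/2)^(9.34/50.5) = 999 × (1/2)^0.18495 ≈ 878.8 dpm.
Total = 1385 + 878.8 ≈ 2263.8 dpm.

2260 dpm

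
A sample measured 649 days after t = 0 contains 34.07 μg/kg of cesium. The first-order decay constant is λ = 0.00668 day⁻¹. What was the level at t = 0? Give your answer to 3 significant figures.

2600 μg/kg

t½ = ln 2 / λ = 0.69315 / 0.00668 ≈ 103.76 days.
Number of half-lives elapsed: n = 649/103.76 ≈ 6.2545.
A₀ = A × 2^n = 34.07 × 2^6.2545 = 34.07 × 76.349 ≈ 2601.2 μg/kg.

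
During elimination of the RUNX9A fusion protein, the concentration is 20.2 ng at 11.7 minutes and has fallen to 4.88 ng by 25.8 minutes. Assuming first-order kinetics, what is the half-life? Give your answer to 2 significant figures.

6.9 minutes

Over Δt = 25.8 − 11.7 = 14.1 minutes, the level fell by a factor of 20.2/4.88 ≈ 4.1393.
n = log₂(4.1393) ≈ 2.0494 half-lives, so t½ = 14.1/2.0494 ≈ 6.8801 minutes.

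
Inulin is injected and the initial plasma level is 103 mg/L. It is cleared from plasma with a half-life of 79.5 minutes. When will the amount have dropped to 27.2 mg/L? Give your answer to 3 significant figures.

Fraction remaining = 27.2/103 ≈ 0.26408.
n = log₂(103/27.2) = ln(3.7868)/ln 2 ≈ 1.921 half-lives.
t = n × t½ = 1.921 × 79.5 ≈ 152.72 minutes.

153 minutes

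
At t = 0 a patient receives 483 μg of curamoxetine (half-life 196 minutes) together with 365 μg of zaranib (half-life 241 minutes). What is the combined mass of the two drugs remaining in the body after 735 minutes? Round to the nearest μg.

curamoxetine: 483 × (1/2)^(735/196) = 483 × (1/2)^3.75 ≈ 35.899 μg.
zaranib: 365 × (1/2)^(735/241) = 365 × (1/2)^3.0498 ≈ 44.077 μg.
Total = 35.899 + 44.077 ≈ 79.976 μg.

80 μg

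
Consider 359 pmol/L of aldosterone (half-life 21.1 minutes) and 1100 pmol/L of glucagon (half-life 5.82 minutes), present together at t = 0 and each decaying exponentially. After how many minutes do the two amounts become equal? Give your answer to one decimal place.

13.0 minutes

Set 359·(1/2)^(t/21.1) = 1100·(1/2)^(t/5.82).
Taking log₂: log₂(359/1100) = t·(1/21.1 − 1/5.82).
log₂(0.32636) = -1.6154; 1/21.1 − 1/5.82 = -0.12443.
t = -1.6154 / -0.12443 ≈ 12.983 minutes.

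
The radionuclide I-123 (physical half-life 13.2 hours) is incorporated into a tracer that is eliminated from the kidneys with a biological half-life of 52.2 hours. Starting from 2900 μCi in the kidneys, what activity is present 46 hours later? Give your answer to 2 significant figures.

140 μCi

1/t_eff = 1/t_phys + 1/t_biol = 1/13.2 + 1/52.2 = 0.094915 per hour.
t_eff = 13.2 × 52.2 / (13.2 + 52.2) ≈ 10.536 hours.
Remaining = 2900 × (1/2)^(46/10.536) = 2900 × (1/2)^4.3661 ≈ 140.63 μCi.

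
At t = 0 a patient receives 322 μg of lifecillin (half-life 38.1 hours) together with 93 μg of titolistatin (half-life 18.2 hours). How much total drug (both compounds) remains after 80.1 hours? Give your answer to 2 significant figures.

79 μg

lifecillin: 322 × (1/2)^(80.1/38.1) = 322 × (1/2)^2.1024 ≈ 74.986 μg.
titolistatin: 93 × (1/2)^(80.1/18.2) = 93 × (1/2)^4.4011 ≈ 4.4017 μg.
Total = 74.986 + 4.4017 ≈ 79.388 μg.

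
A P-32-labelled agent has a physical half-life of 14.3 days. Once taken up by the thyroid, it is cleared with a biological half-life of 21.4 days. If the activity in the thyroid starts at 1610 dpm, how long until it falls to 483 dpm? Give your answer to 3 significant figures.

1/t_eff = 1/t_phys + 1/t_biol = 1/14.3 + 1/21.4 = 0.11666 per day.
t_eff = 14.3 × 21.4 / (14.3 + 21.4) ≈ 8.572 days.
n = log₂(1610/483) ≈ 1.737; t = 1.737 × 8.572 ≈ 14.889 days.

14.9 days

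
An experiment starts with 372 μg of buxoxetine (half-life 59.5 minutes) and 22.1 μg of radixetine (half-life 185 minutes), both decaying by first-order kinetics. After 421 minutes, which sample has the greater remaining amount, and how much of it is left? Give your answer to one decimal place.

buxoxetine: 372 × (1/2)^7.0756 ≈ 2.7578 μg.
radixetine: 22.1 × (1/2)^2.2757 ≈ 4.564 μg.
Radixetine has more remaining, at ≈ 4.564 μg.

radixetine, 4.6 μg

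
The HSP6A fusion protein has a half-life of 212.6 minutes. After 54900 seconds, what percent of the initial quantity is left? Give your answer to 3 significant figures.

5.06%

54900 seconds = 915 minutes.
n = 915/212.6 ≈ 4.3039 half-lives.
Fraction remaining = (1/2)^4.3039 ≈ 0.05063, i.e. 5.063%.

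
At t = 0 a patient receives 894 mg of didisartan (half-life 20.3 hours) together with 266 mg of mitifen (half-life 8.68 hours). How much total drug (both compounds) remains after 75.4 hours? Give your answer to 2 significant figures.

69 mg

didisartan: 894 × (1/2)^(75.4/20.3) = 894 × (1/2)^3.7143 ≈ 68.112 mg.
mitifen: 266 × (1/2)^(75.4/8.68) = 266 × (1/2)^8.6866 ≈ 0.64557 mg.
Total = 68.112 + 0.64557 ≈ 68.758 mg.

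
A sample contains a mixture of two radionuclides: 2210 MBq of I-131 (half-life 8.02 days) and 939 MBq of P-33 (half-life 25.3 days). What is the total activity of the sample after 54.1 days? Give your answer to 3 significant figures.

234 MBq

I-131: 2210 × (1/2)^(54.1/8.02) = 2210 × (1/2)^6.7456 ≈ 20.595 MBq.
P-33: 939 × (1/2)^(54.1/25.3) = 939 × (1/2)^2.1383 ≈ 213.29 MBq.
Total = 20.595 + 213.29 ≈ 233.88 MBq.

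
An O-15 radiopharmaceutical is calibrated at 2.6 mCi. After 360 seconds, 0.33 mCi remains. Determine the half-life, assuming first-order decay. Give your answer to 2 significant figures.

A/A₀ = 0.33/2.6 ≈ 0.12692.
n = log₂(7.8788) ≈ 2.978 half-lives elapsed in 360 seconds.
t½ = 360/2.978 ≈ 120.89 seconds.

120 seconds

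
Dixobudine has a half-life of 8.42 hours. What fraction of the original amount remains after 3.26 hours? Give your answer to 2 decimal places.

0.76

n = 3.26/8.42 ≈ 0.38717 half-lives.
Fraction remaining = (1/2)^0.38717 ≈ 0.76463.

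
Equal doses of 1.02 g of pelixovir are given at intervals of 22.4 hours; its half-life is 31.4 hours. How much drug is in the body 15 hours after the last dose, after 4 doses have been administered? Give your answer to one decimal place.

1.6 g

The 4 doses were given 82.2, 59.8, 37.4, 15 hours ago.
Total = 1.02·(1/2)^(82.2/31.4) + 1.02·(1/2)^(59.8/31.4) + 1.02·(1/2)^(37.4/31.4) + 1.02·(1/2)^(15/31.4)
      = 0.16617 + 0.27246 + 0.44673 + 0.73248 ≈ 1.6178 g.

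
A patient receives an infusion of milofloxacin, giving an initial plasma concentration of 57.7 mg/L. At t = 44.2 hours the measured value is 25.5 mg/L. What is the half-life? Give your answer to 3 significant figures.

37.5 hours

A/A₀ = 25.5/57.7 ≈ 0.44194.
n = log₂(2.2627) ≈ 1.1781 half-lives elapsed in 44.2 hours.
t½ = 44.2/1.1781 ≈ 37.519 hours.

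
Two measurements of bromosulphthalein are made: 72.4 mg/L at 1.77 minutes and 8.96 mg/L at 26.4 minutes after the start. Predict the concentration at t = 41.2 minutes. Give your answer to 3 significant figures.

Over Δt = 26.4 − 1.77 = 24.63 minutes, the level fell by a factor of 72.4/8.96 ≈ 8.0804.
n = log₂(8.0804) ≈ 3.0144 half-lives, so t½ = 24.63/3.0144 ≈ 8.1707 minutes.
From t = 26.4 to t = 41.2: 8.96 × (1/2)^((41.2−26.4)/8.1707) ≈ 2.5529 mg/L.

2.55 mg/L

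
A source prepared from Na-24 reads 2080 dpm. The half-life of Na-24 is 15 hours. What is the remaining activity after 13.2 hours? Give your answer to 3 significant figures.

Number of half-lives: n = 13.2/15 ≈ 0.88.
Remaining = 2080 × (1/2)^0.88 = 2080 × 0.54337 ≈ 1130.2 dpm.

1130 dpm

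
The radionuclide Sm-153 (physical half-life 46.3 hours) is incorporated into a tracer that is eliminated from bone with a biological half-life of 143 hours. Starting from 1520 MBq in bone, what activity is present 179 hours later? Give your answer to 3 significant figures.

1/t_eff = 1/t_phys + 1/t_biol = 1/46.3 + 1/143 = 0.028591 per hour.
t_eff = 46.3 × 143 / (46.3 + 143) ≈ 34.976 hours.
Remaining = 1520 × (1/2)^(179/34.976) = 1520 × (1/2)^5.1178 ≈ 43.774 MBq.

43.8 MBq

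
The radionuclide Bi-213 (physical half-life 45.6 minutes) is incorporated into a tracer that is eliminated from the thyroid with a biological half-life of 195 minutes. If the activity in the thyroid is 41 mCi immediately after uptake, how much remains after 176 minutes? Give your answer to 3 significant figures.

1/t_eff = 1/t_phys + 1/t_biol = 1/45.6 + 1/195 = 0.027058 per minute.
t_eff = 45.6 × 195 / (45.6 + 195) ≈ 36.958 minutes.
Remaining = 41 × (1/2)^(176/36.958) = 41 × (1/2)^4.7622 ≈ 1.5108 mCi.

1.51 mCi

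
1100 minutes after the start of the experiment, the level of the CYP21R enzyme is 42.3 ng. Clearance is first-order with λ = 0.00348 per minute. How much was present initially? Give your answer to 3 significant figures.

t½ = ln 2 / λ = 0.69315 / 0.00348 ≈ 199.18 minutes.
Number of half-lives elapsed: n = 1100/199.18 ≈ 5.5226.
A₀ = A × 2^n = 42.3 × 2^5.5226 = 42.3 × 45.971 ≈ 1944.6 ng.

1940 ng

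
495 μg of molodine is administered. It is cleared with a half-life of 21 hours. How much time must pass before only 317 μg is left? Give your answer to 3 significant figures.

Fraction remaining = 317/495 ≈ 0.6404.
n = log₂(495/317) = ln(1.5615)/ln 2 ≈ 0.64295 half-lives.
t = n × t½ = 0.64295 × 21 ≈ 13.502 hours.

13.5 hours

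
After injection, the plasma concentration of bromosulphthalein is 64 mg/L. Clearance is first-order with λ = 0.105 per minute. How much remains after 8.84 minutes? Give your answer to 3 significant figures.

25.3 mg/L

t½ = ln 2 / λ = 0.69315 / 0.105 ≈ 6.6014 minutes.
Number of half-lives: n = 8.84/6.6014 ≈ 1.3391.
Remaining = 64 × (1/2)^1.3391 = 64 × 0.39526 ≈ 25.297 mg/L.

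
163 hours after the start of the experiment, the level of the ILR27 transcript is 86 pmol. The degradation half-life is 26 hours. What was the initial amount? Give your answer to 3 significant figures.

Number of half-lives elapsed: n = 163/26 ≈ 6.2692.
A₀ = A × 2^n = 86 × 2^6.2692 = 86 × 77.131 ≈ 6633.2 pmol.

6630 pmol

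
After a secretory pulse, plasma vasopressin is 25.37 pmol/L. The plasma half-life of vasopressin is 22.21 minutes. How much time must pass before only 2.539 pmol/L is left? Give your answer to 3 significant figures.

73.8 minutes

Fraction remaining = 2.539/25.37 ≈ 0.10008.
n = log₂(25.37/2.539) = ln(9.9921)/ln 2 ≈ 3.3208 half-lives.
t = n × t½ = 3.3208 × 22.21 ≈ 73.755 minutes.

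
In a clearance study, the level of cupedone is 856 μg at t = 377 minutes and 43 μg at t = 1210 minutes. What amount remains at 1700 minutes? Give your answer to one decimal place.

Over Δt = 1210 − 377 = 833 minutes, the level fell by a factor of 856/43 ≈ 19.907.
n = log₂(19.907) ≈ 4.3152 half-lives, so t½ = 833/4.3152 ≈ 193.04 minutes.
From t = 1210 to t = 1700: 43 × (1/2)^((1700−1210)/193.04) ≈ 7.402 μg.

7.4 μg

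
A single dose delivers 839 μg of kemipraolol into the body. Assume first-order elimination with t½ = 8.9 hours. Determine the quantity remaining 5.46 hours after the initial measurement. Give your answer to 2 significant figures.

Number of half-lives: n = 5.46/8.9 ≈ 0.61348.
Remaining = 839 × (1/2)^0.61348 = 839 × 0.65362 ≈ 548.38 μg.

550 μg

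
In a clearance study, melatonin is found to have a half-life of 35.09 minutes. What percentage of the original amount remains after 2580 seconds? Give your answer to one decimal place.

2580 seconds = 43 minutes.
n = 43/35.09 ≈ 1.2254 half-lives.
Fraction remaining = (1/2)^1.2254 ≈ 0.42767, i.e. 42.767%.

42.8%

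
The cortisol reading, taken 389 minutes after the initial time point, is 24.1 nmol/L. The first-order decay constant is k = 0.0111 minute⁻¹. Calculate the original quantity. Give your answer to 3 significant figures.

1810 nmol/L

t½ = ln 2 / k = 0.69315 / 0.0111 ≈ 62.446 minutes.
Number of half-lives elapsed: n = 389/62.446 ≈ 6.2294.
A₀ = A × 2^n = 24.1 × 2^6.2294 = 24.1 × 75.031 ≈ 1808.2 nmol/L.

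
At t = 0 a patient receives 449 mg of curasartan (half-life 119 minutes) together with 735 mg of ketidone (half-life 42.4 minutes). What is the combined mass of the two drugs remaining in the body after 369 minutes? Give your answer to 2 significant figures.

curasartan: 449 × (1/2)^(369/119) = 449 × (1/2)^3.1008 ≈ 52.336 mg.
ketidone: 735 × (1/2)^(369/42.4) = 735 × (1/2)^8.7028 ≈ 1.7639 mg.
Total = 52.336 + 1.7639 ≈ 54.1 mg.

54 mg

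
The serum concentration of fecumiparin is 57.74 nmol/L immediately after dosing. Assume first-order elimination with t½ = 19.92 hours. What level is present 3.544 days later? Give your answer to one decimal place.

Convert the elapsed time: 3.544 days = 85.056 hours.
Number of half-lives: n = 85.056/19.92 ≈ 4.2699.
Remaining = 57.74 × (1/2)^4.2699 = 57.74 × 0.051837 ≈ 2.9931 nmol/L.

3.0 nmol/L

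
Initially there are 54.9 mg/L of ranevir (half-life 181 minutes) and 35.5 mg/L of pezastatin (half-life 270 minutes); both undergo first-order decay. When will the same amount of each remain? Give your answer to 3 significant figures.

Set 54.9·(1/2)^(t/181) = 35.5·(1/2)^(t/270).
Taking log₂: log₂(54.9/35.5) = t·(1/181 − 1/270).
log₂(1.5465) = 0.62899; 1/181 − 1/270 = 0.0018212.
t = 0.62899 / 0.0018212 ≈ 345.38 minutes.

345 minutes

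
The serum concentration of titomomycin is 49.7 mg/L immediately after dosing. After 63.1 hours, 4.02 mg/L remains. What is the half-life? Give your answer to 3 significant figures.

17.4 hours

A/A₀ = 4.02/49.7 ≈ 0.080885.
n = log₂(12.363) ≈ 3.628 half-lives elapsed in 63.1 hours.
t½ = 63.1/3.628 ≈ 17.393 hours.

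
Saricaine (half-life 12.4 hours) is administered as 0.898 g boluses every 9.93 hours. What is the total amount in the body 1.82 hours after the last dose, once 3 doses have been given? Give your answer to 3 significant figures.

1.54 g

The 3 doses were given 21.68, 11.75, 1.82 hours ago.
Total = 0.898·(1/2)^(21.68/12.4) + 0.898·(1/2)^(11.75/12.4) + 0.898·(1/2)^(1.82/12.4)
      = 0.26728 + 0.46561 + 0.81113 ≈ 1.544 g.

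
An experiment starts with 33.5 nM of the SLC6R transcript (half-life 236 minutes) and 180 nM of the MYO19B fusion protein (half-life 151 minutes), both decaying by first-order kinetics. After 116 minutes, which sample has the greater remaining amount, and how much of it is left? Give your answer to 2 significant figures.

MYO19B fusion protein, 110 nM

SLC6R transcript: 33.5 × (1/2)^0.49153 ≈ 23.828 nM.
MYO19B fusion protein: 180 × (1/2)^0.76821 ≈ 105.69 nM.
MYO19B fusion protein has more remaining, at ≈ 105.69 nM.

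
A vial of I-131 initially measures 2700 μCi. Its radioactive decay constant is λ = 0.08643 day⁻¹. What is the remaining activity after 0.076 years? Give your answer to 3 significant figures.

t½ = ln 2 / λ = 0.69315 / 0.08643 ≈ 8.0198 days.
Convert the elapsed time: 0.076 years = 27.74 days.
Number of half-lives: n = 27.74/8.0198 ≈ 3.459.
Remaining = 2700 × (1/2)^3.459 = 2700 × 0.090939 ≈ 245.53 μCi.

246 μCi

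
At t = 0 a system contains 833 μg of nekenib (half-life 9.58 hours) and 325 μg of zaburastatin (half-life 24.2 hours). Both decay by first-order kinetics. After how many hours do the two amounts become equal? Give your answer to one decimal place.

21.5 hours

Set 833·(1/2)^(t/9.58) = 325·(1/2)^(t/24.2).
Taking log₂: log₂(833/325) = t·(1/9.58 − 1/24.2).
log₂(2.5631) = 1.3579; 1/9.58 − 1/24.2 = 0.063062.
t = 1.3579 / 0.063062 ≈ 21.532 hours.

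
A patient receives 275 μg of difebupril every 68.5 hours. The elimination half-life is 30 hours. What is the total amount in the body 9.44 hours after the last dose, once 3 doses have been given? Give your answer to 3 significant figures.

The 3 doses were given 146.44, 77.94, 9.44 hours ago.
Total = 275·(1/2)^(146.44/30) + 275·(1/2)^(77.94/30) + 275·(1/2)^(9.44/30)
      = 9.3305 + 45.421 + 221.11 ≈ 275.86 μg.

276 μg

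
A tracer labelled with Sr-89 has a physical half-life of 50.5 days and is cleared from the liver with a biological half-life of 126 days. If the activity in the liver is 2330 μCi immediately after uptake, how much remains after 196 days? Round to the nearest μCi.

1/t_eff = 1/t_phys + 1/t_biol = 1/50.5 + 1/126 = 0.027738 per day.
t_eff = 50.5 × 126 / (50.5 + 126) ≈ 36.051 days.
Remaining = 2330 × (1/2)^(196/36.051) = 2330 × (1/2)^5.4367 ≈ 53.794 μCi.

54 μCi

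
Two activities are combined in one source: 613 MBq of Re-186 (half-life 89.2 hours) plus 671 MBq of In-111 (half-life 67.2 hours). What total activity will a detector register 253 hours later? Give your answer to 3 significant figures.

135 MBq

Re-186: 613 × (1/2)^(253/89.2) = 613 × (1/2)^2.8363 ≈ 85.831 MBq.
In-111: 671 × (1/2)^(253/67.2) = 671 × (1/2)^3.7649 ≈ 49.361 MBq.
Total = 85.831 + 49.361 ≈ 135.19 MBq.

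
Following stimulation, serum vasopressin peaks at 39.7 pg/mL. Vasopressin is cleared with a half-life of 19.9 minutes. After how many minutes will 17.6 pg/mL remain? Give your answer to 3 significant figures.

Fraction remaining = 17.6/39.7 ≈ 0.44332.
n = log₂(39.7/17.6) = ln(2.2557)/ln 2 ≈ 1.1736 half-lives.
t = n × t½ = 1.1736 × 19.9 ≈ 23.354 minutes.

23.4 minutes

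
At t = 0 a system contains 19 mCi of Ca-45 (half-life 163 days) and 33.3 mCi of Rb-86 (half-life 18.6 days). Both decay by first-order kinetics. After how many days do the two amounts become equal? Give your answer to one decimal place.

Set 19·(1/2)^(t/163) = 33.3·(1/2)^(t/18.6).
Taking log₂: log₂(19/33.3) = t·(1/163 − 1/18.6).
log₂(0.57057) = -0.80952; 1/163 − 1/18.6 = -0.047628.
t = -0.80952 / -0.047628 ≈ 16.997 days.

17.0 days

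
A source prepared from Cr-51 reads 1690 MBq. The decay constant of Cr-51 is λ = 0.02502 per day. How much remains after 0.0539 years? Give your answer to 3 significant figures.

t½ = ln 2 / λ = 0.69315 / 0.02502 ≈ 27.704 days.
Convert the elapsed time: 0.0539 years = 19.6735 days.
Number of half-lives: n = 19.6735/27.704 ≈ 0.71014.
Remaining = 1690 × (1/2)^0.71014 = 1690 × 0.61126 ≈ 1033 MBq.

1030 MBq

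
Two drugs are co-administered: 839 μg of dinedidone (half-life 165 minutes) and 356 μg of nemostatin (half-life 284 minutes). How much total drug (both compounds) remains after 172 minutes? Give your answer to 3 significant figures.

dinedidone: 839 × (1/2)^(172/165) = 839 × (1/2)^1.0424 ≈ 407.34 μg.
nemostatin: 356 × (1/2)^(172/284) = 356 × (1/2)^0.60563 ≈ 233.96 μg.
Total = 407.34 + 233.96 ≈ 641.3 μg.

641 μg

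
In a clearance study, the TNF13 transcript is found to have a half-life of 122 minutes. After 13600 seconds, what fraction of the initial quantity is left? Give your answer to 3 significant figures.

13600 seconds = 226.667 minutes.
n = 226.667/122 ≈ 1.8579 half-lives.
Fraction remaining = (1/2)^1.8579 ≈ 0.27587.

0.276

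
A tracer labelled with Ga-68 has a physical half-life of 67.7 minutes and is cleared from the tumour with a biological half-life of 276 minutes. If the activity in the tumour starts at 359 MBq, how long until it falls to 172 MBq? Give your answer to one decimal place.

57.7 minutes

1/t_eff = 1/t_phys + 1/t_biol = 1/67.7 + 1/276 = 0.018394 per minute.
t_eff = 67.7 × 276 / (67.7 + 276) ≈ 54.365 minutes.
n = log₂(359/172) ≈ 1.0616; t = 1.0616 × 54.365 ≈ 57.712 minutes.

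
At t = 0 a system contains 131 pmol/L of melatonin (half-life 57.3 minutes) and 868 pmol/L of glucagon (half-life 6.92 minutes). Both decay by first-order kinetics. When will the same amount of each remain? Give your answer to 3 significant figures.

21.5 minutes

Set 131·(1/2)^(t/57.3) = 868·(1/2)^(t/6.92).
Taking log₂: log₂(131/868) = t·(1/57.3 − 1/6.92).
log₂(0.15092) = -2.7281; 1/57.3 − 1/6.92 = -0.12706.
t = -2.7281 / -0.12706 ≈ 21.472 minutes.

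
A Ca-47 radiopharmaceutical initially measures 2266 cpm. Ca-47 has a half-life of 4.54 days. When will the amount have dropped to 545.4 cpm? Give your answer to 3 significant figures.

9.33 days

Fraction remaining = 545.4/2266 ≈ 0.24069.
n = log₂(2266/545.4) = ln(4.1547)/ln 2 ≈ 2.0548 half-lives.
t = n × t½ = 2.0548 × 4.54 ≈ 9.3286 days.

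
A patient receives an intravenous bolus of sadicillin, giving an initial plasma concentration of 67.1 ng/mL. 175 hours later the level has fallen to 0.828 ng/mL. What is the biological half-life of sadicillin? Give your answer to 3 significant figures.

27.6 hours

A/A₀ = 0.828/67.1 ≈ 0.01234.
n = log₂(81.039) ≈ 6.3405 half-lives elapsed in 175 hours.
t½ = 175/6.3405 ≈ 27.6 hours.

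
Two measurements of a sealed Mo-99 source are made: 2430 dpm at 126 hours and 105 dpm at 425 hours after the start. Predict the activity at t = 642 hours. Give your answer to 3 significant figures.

10.7 dpm

Over Δt = 425 − 126 = 299 hours, the level fell by a factor of 2430/105 ≈ 23.143.
n = log₂(23.143) ≈ 4.5325 half-lives, so t½ = 299/4.5325 ≈ 65.968 hours.
From t = 425 to t = 642: 105 × (1/2)^((642−425)/65.968) ≈ 10.739 dpm.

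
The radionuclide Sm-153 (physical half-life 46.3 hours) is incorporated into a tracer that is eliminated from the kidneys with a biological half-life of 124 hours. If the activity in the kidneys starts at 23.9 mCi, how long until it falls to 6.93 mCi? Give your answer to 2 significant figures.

60 hours

1/t_eff = 1/t_phys + 1/t_biol = 1/46.3 + 1/124 = 0.029663 per hour.
t_eff = 46.3 × 124 / (46.3 + 124) ≈ 33.712 hours.
n = log₂(23.9/6.93) ≈ 1.7861; t = 1.7861 × 33.712 ≈ 60.213 hours.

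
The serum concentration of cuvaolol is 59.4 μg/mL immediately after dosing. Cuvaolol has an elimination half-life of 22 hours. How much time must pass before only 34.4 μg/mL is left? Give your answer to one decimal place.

17.3 hours

Fraction remaining = 34.4/59.4 ≈ 0.57912.
n = log₂(59.4/34.4) = ln(1.7267)/ln 2 ≈ 0.78805 half-lives.
t = n × t½ = 0.78805 × 22 ≈ 17.337 hours.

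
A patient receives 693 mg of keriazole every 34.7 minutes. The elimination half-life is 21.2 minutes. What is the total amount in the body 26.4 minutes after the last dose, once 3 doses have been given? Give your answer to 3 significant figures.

417 mg

The 3 doses were given 95.8, 61.1, 26.4 minutes ago.
Total = 693·(1/2)^(95.8/21.2) + 693·(1/2)^(61.1/21.2) + 693·(1/2)^(26.4/21.2)
      = 30.229 + 94.003 + 292.32 ≈ 416.56 mg.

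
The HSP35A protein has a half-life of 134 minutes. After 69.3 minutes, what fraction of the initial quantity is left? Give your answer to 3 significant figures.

0.699

n = 69.3/134 ≈ 0.51716 half-lives.
Fraction remaining = (1/2)^0.51716 ≈ 0.69874.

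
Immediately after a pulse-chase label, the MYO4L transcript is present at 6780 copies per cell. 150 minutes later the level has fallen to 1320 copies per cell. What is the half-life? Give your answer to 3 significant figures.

A/A₀ = 1320/6780 ≈ 0.19469.
n = log₂(5.1364) ≈ 2.3607 half-lives elapsed in 150 minutes.
t½ = 150/2.3607 ≈ 63.539 minutes.

63.5 minutes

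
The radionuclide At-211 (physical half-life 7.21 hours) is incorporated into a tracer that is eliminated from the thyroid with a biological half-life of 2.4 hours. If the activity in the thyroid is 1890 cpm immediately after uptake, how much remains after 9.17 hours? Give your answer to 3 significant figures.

55.4 cpm

1/t_eff = 1/t_phys + 1/t_biol = 1/7.21 + 1/2.4 = 0.55536 per hour.
t_eff = 7.21 × 2.4 / (7.21 + 2.4) ≈ 1.8006 hours.
Remaining = 1890 × (1/2)^(9.17/1.8006) = 1890 × (1/2)^5.0927 ≈ 55.388 cpm.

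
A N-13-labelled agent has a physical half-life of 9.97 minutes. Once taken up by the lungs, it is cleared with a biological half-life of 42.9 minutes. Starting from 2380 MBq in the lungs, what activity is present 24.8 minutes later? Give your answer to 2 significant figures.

1/t_eff = 1/t_phys + 1/t_biol = 1/9.97 + 1/42.9 = 0.12361 per minute.
t_eff = 9.97 × 42.9 / (9.97 + 42.9) ≈ 8.0899 minutes.
Remaining = 2380 × (1/2)^(24.8/8.0899) = 2380 × (1/2)^3.0656 ≈ 284.29 MBq.

280 MBq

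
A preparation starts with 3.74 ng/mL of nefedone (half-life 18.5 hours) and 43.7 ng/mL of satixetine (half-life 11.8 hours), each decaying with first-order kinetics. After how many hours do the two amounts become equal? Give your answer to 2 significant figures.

Set 3.74·(1/2)^(t/18.5) = 43.7·(1/2)^(t/11.8).
Taking log₂: log₂(3.74/43.7) = t·(1/18.5 − 1/11.8).
log₂(0.085584) = -3.5465; 1/18.5 − 1/11.8 = -0.030692.
t = -3.5465 / -0.030692 ≈ 115.55 hours.

120 hours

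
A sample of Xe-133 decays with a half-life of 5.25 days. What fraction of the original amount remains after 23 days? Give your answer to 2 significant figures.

0.048

n = 23/5.25 ≈ 4.381 half-lives.
Fraction remaining = (1/2)^4.381 ≈ 0.047996.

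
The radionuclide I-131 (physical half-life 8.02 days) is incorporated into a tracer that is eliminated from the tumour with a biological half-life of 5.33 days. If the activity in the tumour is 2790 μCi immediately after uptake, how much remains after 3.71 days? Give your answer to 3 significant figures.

1/t_eff = 1/t_phys + 1/t_biol = 1/8.02 + 1/5.33 = 0.31231 per day.
t_eff = 8.02 × 5.33 / (8.02 + 5.33) ≈ 3.202 days.
Remaining = 2790 × (1/2)^(3.71/3.202) = 2790 × (1/2)^1.1587 ≈ 1249.7 μCi.

1250 μCi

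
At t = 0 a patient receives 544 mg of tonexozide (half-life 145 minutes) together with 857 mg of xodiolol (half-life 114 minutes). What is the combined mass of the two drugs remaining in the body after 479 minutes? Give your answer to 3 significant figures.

102 mg

tonexozide: 544 × (1/2)^(479/145) = 544 × (1/2)^3.3034 ≈ 55.101 mg.
xodiolol: 857 × (1/2)^(479/114) = 857 × (1/2)^4.2018 ≈ 46.572 mg.
Total = 55.101 + 46.572 ≈ 101.67 mg.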